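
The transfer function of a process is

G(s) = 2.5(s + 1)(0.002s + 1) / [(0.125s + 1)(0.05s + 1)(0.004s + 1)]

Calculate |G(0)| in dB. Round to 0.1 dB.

8.0 dB

G(0) = 2.5 · 1 / 1 = 2.5
20 log₁₀(2.5) ≈ 7.96 dB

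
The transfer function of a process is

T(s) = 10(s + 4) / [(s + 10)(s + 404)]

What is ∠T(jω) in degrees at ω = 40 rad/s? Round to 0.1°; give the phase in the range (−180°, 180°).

At s = jω = j40:
zero (s+4): 4 + j40 → |·| = √(4²+40²) = √1616 ≈ 40.2, ∠ = arctan(40/4) ≈ 84.29°
pole (s+10): 10 + j40 → |·| = √(10²+40²) = √1700 ≈ 41.231, ∠ = arctan(40/10) ≈ 75.96°
pole (s+404): 404 + j40 → |·| = √(404²+40²) = √164816 ≈ 405.98, ∠ = arctan(40/404) ≈ 5.65°
∠T = 84.29° − 81.61° = 2.68°

2.7°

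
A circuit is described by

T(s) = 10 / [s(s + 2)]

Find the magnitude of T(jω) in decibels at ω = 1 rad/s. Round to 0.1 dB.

13.0 dB

At s = jω = j1:
pole (s+2): 2 + j1 → |·| = √(2²+1²) = √5 ≈ 2.2361, ∠ = arctan(1/2) ≈ 26.57°
pole at origin: |s| = 1, ∠ = 90.00° (in denominator)
|T| = 10 / 2.2361 ≈ 4.4721
Gain = 20 log₁₀(4.4721) ≈ 13.01 dB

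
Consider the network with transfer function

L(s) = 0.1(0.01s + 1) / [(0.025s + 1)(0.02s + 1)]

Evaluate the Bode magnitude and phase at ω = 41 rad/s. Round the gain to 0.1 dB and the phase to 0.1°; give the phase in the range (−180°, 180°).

At ω = 41 rad/s:
zero (1 + j41·0.01) = 1 + j0.41 → |·| ≈ 1.0808, ∠ ≈ 22.29°
pole (1 + j41·0.025) = 1 + j1.025 → |·| ≈ 1.432, ∠ ≈ 45.71°
pole (1 + j41·0.02) = 1 + j0.82 → |·| ≈ 1.2932, ∠ ≈ 39.35°
|L| = 0.1 · 1.0808 / (1.432 · 1.2932) ≈ 0.058363
Gain = 20 log₁₀(0.058363) ≈ -24.68 dB
∠L = (22.29°) − (45.71° + 39.35°) = -62.77°

-24.7 dB, -62.8°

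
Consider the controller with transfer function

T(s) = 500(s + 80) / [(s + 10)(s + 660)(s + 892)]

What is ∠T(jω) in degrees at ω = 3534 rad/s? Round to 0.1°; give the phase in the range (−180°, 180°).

-156.4°

At s = jω = j3534:
zero (s+80): 80 + j3534 → |·| = √(80²+3534²) = √12495556 ≈ 3534.9, ∠ = arctan(3534/80) ≈ 88.70°
pole (s+10): 10 + j3534 → |·| = √(10²+3534²) = √12489256 ≈ 3534, ∠ = arctan(3534/10) ≈ 89.84°
pole (s+660): 660 + j3534 → |·| = √(660²+3534²) = √12924756 ≈ 3595.1, ∠ = arctan(3534/660) ≈ 79.42°
pole (s+892): 892 + j3534 → |·| = √(892²+3534²) = √13284820 ≈ 3644.8, ∠ = arctan(3534/892) ≈ 75.83°
∠T = 88.70° − 245.09° = -156.39°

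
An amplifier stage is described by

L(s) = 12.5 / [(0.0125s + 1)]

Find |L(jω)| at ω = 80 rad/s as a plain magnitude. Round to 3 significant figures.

8.84

At ω = 80 rad/s:
pole (1 + j80·0.0125) = 1 + j1 → |·| ≈ 1.4142, ∠ ≈ 45.00°
|L| = 12.5 · 1 / (1.4142) ≈ 8.8389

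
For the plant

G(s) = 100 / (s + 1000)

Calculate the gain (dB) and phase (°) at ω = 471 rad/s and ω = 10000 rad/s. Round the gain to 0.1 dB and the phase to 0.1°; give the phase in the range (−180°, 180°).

At s = jω = j471:
pole (s+1000): 1000 + j471 → |·| = √(1000²+471²) = √1221841 ≈ 1105.4, ∠ = arctan(471/1000) ≈ 25.22°
|G| = 100 / 1105.4 ≈ 0.090465
Gain = 20 log₁₀(0.090465) ≈ -20.87 dB
∠G = 0.00° − 25.22° = -25.22°

At s = jω = j10000:
pole (s+1000): 1000 + j10000 → |·| = √(1000²+10000²) = √101000000 ≈ 10050, ∠ = arctan(10000/1000) ≈ 84.29°
|G| = 100 / 10050 ≈ 0.0099502
Gain = 20 log₁₀(0.0099502) ≈ -40.04 dB
∠G = 0.00° − 84.29° = -84.29°

ω = 471: -20.9 dB, -25.2°; ω = 10000: -40.0 dB, -84.3°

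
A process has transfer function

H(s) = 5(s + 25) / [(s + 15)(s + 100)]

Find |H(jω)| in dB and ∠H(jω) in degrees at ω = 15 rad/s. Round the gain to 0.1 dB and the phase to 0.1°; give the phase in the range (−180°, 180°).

At s = jω = j15:
zero (s+25): 25 + j15 → |·| = √(25²+15²) = √850 ≈ 29.155, ∠ = arctan(15/25) ≈ 30.96°
pole (s+15): 15 + j15 → |·| = √(15²+15²) = √450 ≈ 21.213, ∠ = arctan(15/15) ≈ 45.00°
pole (s+100): 100 + j15 → |·| = √(100²+15²) = √10225 ≈ 101.12, ∠ = arctan(15/100) ≈ 8.53°
|H| = 5 · 29.155 / 2145.1 ≈ 0.067957
Gain = 20 log₁₀(0.067957) ≈ -23.36 dB
∠H = 30.96° − 53.53° = -22.57°

-23.4 dB, -22.6°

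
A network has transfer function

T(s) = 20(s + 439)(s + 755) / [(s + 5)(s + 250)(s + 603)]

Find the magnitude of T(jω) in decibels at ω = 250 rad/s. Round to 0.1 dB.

-17.1 dB

At s = jω = j250:
zero (s+439): 439 + j250 → |·| = √(439²+250²) = √255221 ≈ 505.19, ∠ = arctan(250/439) ≈ 29.66°
zero (s+755): 755 + j250 → |·| = √(755²+250²) = √632525 ≈ 795.31, ∠ = arctan(250/755) ≈ 18.32°
pole (s+5): 5 + j250 → |·| = √(5²+250²) = √62525 ≈ 250.05, ∠ = arctan(250/5) ≈ 88.85°
pole (s+250): 250 + j250 → |·| = √(250²+250²) = √125000 ≈ 353.55, ∠ = arctan(250/250) ≈ 45.00°
pole (s+603): 603 + j250 → |·| = √(603²+250²) = √426109 ≈ 652.77, ∠ = arctan(250/603) ≈ 22.52°
|T| = 20 · 4.0178e+05 / 5.7708e+07 ≈ 0.13925
Gain = 20 log₁₀(0.13925) ≈ -17.12 dB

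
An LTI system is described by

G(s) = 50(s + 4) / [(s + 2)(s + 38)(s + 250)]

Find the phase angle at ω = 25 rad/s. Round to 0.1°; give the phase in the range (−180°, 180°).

-43.6°

At s = jω = j25:
zero (s+4): 4 + j25 → |·| = √(4²+25²) = √641 ≈ 25.318, ∠ = arctan(25/4) ≈ 80.91°
pole (s+2): 2 + j25 → |·| = √(2²+25²) = √629 ≈ 25.08, ∠ = arctan(25/2) ≈ 85.43°
pole (s+38): 38 + j25 → |·| = √(38²+25²) = √2069 ≈ 45.486, ∠ = arctan(25/38) ≈ 33.34°
pole (s+250): 250 + j25 → |·| = √(250²+25²) = √63125 ≈ 251.25, ∠ = arctan(25/250) ≈ 5.71°
∠G = 80.91° − 124.48° = -43.57°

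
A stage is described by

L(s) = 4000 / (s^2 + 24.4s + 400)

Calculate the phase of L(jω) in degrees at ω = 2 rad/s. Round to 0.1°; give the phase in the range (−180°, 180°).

-7.0°

At s = jω = j2:
quadratic: (j2)² + 24.4·j2 + 400 = 396 + j48.8 → |·| ≈ 399, ∠ ≈ 7.03°
∠L = 0.00° − 7.03° = -7.03°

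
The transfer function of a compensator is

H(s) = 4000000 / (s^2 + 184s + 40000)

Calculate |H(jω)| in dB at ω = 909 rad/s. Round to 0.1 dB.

At s = jω = j909:
quadratic: (j909)² + 184·j909 + 40000 = -786281 + j167256 → |·| ≈ 8.0387e+05, ∠ ≈ 167.99°
|H| = 4000000 / 8.0387e+05 ≈ 4.9759
Gain = 20 log₁₀(4.9759) ≈ 13.94 dB

13.9 dB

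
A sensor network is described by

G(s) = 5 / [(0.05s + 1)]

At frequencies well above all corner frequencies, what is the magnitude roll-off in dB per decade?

-20 dB/decade

Each pole contributes −20 dB/decade at high frequency; each zero contributes +20 dB/decade.
Net: 0 zero(s) − 1 pole(s) → -20 dB/decade.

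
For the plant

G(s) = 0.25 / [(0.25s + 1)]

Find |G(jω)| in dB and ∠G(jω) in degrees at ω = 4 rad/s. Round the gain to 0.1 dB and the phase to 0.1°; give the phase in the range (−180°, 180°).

-15.1 dB, -45.0°

At ω = 4 rad/s:
pole (1 + j4·0.25) = 1 + j1 → |·| ≈ 1.4142, ∠ ≈ 45.00°
|G| = 0.25 · 1 / (1.4142) ≈ 0.17678
Gain = 20 log₁₀(0.17678) ≈ -15.05 dB
∠G = (0°) − (45.00°) = -45.00°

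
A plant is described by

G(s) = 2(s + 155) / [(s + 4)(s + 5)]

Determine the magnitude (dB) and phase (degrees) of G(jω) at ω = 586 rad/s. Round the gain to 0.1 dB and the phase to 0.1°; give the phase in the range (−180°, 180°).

-49.0 dB, -103.9°

At s = jω = j586:
zero (s+155): 155 + j586 → |·| = √(155²+586²) = √367421 ≈ 606.15, ∠ = arctan(586/155) ≈ 75.18°
pole (s+4): 4 + j586 → |·| = √(4²+586²) = √343412 ≈ 586.01, ∠ = arctan(586/4) ≈ 89.61°
pole (s+5): 5 + j586 → |·| = √(5²+586²) = √343421 ≈ 586.02, ∠ = arctan(586/5) ≈ 89.51°
|G| = 2 · 606.15 / 3.4341e+05 ≈ 0.0035302
Gain = 20 log₁₀(0.0035302) ≈ -49.04 dB
∠G = 75.18° − 179.12° = -103.94°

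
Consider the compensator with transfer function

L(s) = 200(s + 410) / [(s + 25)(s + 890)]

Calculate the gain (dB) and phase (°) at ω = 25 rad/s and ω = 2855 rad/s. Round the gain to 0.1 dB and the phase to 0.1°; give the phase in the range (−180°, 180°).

ω = 25: 8.3 dB, -43.1°; ω = 2855: -23.4 dB, -80.4°

At s = jω = j25:
zero (s+410): 410 + j25 → |·| = √(410²+25²) = √168725 ≈ 410.76, ∠ = arctan(25/410) ≈ 3.49°
pole (s+25): 25 + j25 → |·| = √(25²+25²) = √1250 ≈ 35.355, ∠ = arctan(25/25) ≈ 45.00°
pole (s+890): 890 + j25 → |·| = √(890²+25²) = √792725 ≈ 890.35, ∠ = arctan(25/890) ≈ 1.61°
|L| = 200 · 410.76 / 31478 ≈ 2.6098
Gain = 20 log₁₀(2.6098) ≈ 8.33 dB
∠L = 3.49° − 46.61° = -43.12°

At s = jω = j2855:
zero (s+410): 410 + j2855 → |·| = √(410²+2855²) = √8319125 ≈ 2884.3, ∠ = arctan(2855/410) ≈ 81.83°
pole (s+25): 25 + j2855 → |·| = √(25²+2855²) = √8151650 ≈ 2855.1, ∠ = arctan(2855/25) ≈ 89.50°
pole (s+890): 890 + j2855 → |·| = √(890²+2855²) = √8943125 ≈ 2990.5, ∠ = arctan(2855/890) ≈ 72.69°
|L| = 200 · 2884.3 / 8.5382e+06 ≈ 0.067562
Gain = 20 log₁₀(0.067562) ≈ -23.41 dB
∠L = 81.83° − 162.19° = -80.36°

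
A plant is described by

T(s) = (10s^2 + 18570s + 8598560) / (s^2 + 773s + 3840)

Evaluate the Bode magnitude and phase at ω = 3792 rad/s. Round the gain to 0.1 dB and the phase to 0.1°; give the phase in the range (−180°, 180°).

20.3 dB, -16.0°

Substitute s = j3792:
Numerator: 10(j3792)^2 + 18570(j3792) + 8598560 = -135194080 + j70417440
Denominator: (j3792)^2 + 773(j3792) + 3840 = -14375424 + j2931216
|N| = √(135194080² + 70417440²) ≈ 1.5243e+08, ∠N ≈ 152.49°
|D| = √(14375424² + 2931216²) ≈ 1.4671e+07, ∠D ≈ 168.48°
|T| = 1.5243e+08 / 1.4671e+07 ≈ 10.39
Gain = 20 log₁₀(10.39) ≈ 20.33 dB
∠T = 152.49° − 168.48° = -15.99°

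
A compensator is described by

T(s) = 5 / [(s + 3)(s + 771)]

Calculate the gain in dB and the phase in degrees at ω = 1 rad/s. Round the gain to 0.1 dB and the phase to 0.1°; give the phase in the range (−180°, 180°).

At s = jω = j1:
pole (s+3): 3 + j1 → |·| = √(3²+1²) = √10 ≈ 3.1623, ∠ = arctan(1/3) ≈ 18.43°
pole (s+771): 771 + j1 → |·| = √(771²+1²) = √594442 ≈ 771, ∠ = arctan(1/771) ≈ 0.07°
|T| = 5 / 2438.1 ≈ 0.0020508
Gain = 20 log₁₀(0.0020508) ≈ -53.76 dB
∠T = 0.00° − 18.50° = -18.50°

-53.8 dB, -18.5°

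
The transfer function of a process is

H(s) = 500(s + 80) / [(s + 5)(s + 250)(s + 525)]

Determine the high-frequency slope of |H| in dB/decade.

Each pole contributes −20 dB/decade at high frequency; each zero contributes +20 dB/decade.
Net: 1 zero(s) − 3 pole(s) → -40 dB/decade.

-40 dB/decade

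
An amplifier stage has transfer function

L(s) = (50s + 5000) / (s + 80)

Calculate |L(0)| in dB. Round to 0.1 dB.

35.9 dB

L(0) = 5000 / 80 = 62.5
20 log₁₀(62.5) ≈ 35.92 dB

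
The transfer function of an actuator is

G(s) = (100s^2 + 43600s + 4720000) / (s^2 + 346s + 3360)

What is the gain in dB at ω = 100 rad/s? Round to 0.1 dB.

Substitute s = j100:
Numerator: 100(j100)^2 + 43600(j100) + 4720000 = 3720000 + j4360000
Denominator: (j100)^2 + 346(j100) + 3360 = -6640 + j34600
|N| = √(3720000² + 4360000²) ≈ 5.7313e+06, ∠N ≈ 49.53°
|D| = √(6640² + 34600²) ≈ 35231, ∠D ≈ 100.86°
|G| = 5.7313e+06 / 35231 ≈ 162.68
Gain = 20 log₁₀(162.68) ≈ 44.23 dB

44.2 dB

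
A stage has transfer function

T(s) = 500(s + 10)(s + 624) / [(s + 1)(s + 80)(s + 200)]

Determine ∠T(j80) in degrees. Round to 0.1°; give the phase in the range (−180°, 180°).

At s = jω = j80:
zero (s+10): 10 + j80 → |·| = √(10²+80²) = √6500 ≈ 80.623, ∠ = arctan(80/10) ≈ 82.87°
zero (s+624): 624 + j80 → |·| = √(624²+80²) = √395776 ≈ 629.11, ∠ = arctan(80/624) ≈ 7.31°
pole (s+1): 1 + j80 → |·| = √(1²+80²) = √6401 ≈ 80.006, ∠ = arctan(80/1) ≈ 89.28°
pole (s+80): 80 + j80 → |·| = √(80²+80²) = √12800 ≈ 113.14, ∠ = arctan(80/80) ≈ 45.00°
pole (s+200): 200 + j80 → |·| = √(200²+80²) = √46400 ≈ 215.41, ∠ = arctan(80/200) ≈ 21.80°
∠T = 90.18° − 156.08° = -65.90°

-65.9°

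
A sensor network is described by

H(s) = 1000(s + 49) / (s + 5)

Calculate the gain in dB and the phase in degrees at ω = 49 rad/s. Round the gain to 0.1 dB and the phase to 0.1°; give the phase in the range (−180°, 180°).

At s = jω = j49:
zero (s+49): 49 + j49 → |·| = √(49²+49²) = √4802 ≈ 69.296, ∠ = arctan(49/49) ≈ 45.00°
pole (s+5): 5 + j49 → |·| = √(5²+49²) = √2426 ≈ 49.254, ∠ = arctan(49/5) ≈ 84.17°
|H| = 1000 · 69.296 / 49.254 ≈ 1406.9
Gain = 20 log₁₀(1406.9) ≈ 62.97 dB
∠H = 45.00° − 84.17° = -39.17°

63.0 dB, -39.2°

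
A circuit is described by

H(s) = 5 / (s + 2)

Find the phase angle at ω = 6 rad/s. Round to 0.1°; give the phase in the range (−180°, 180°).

-71.6°

Substitute s = j6:
Numerator: 5 = 5 + j0
Denominator: (j6) + 2 = 2 + j6
|N| = √(5² + 0²) ≈ 5, ∠N ≈ 0.00°
|D| = √(2² + 6²) ≈ 6.3246, ∠D ≈ 71.57°
∠H = 0.00° − 71.57° = -71.57°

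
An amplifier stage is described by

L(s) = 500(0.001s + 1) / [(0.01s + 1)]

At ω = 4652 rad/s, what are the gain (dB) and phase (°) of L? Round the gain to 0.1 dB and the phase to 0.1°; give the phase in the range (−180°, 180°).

34.2 dB, -10.9°

At ω = 4652 rad/s:
zero (1 + j4652·0.001) = 1 + j4.652 → |·| ≈ 4.7583, ∠ ≈ 77.87°
pole (1 + j4652·0.01) = 1 + j46.52 → |·| ≈ 46.531, ∠ ≈ 88.77°
|L| = 500 · 4.7583 / (46.531) ≈ 51.13
Gain = 20 log₁₀(51.13) ≈ 34.17 dB
∠L = (77.87°) − (88.77°) = -10.90°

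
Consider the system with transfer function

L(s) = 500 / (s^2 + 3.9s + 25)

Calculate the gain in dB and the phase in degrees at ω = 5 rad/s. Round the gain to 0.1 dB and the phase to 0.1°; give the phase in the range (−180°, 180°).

28.2 dB, -90.0°

At s = jω = j5:
quadratic: (j5)² + 3.9·j5 + 25 = 0 + j19.5 → |·| ≈ 19.5, ∠ ≈ 90.00°
|L| = 500 / 19.5 ≈ 25.641
Gain = 20 log₁₀(25.641) ≈ 28.18 dB
∠L = 0.00° − 90.00° = -90.00°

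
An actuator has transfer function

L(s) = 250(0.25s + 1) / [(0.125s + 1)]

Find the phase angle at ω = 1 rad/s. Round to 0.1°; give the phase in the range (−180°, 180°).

At ω = 1 rad/s:
zero (1 + j1·0.25) = 1 + j0.25 → |·| ≈ 1.0308, ∠ ≈ 14.04°
pole (1 + j1·0.125) = 1 + j0.125 → |·| ≈ 1.0078, ∠ ≈ 7.13°
∠L = (14.04°) − (7.13°) = 6.91°

6.9°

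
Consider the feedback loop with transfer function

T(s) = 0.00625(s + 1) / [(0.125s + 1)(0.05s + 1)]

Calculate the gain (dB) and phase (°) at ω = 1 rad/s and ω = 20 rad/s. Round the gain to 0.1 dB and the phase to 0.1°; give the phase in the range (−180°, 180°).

At ω = 1 rad/s:
zero (1 + j1·1) = 1 + j1 → |·| ≈ 1.4142, ∠ ≈ 45.00°
pole (1 + j1·0.125) = 1 + j0.125 → |·| ≈ 1.0078, ∠ ≈ 7.13°
pole (1 + j1·0.05) = 1 + j0.05 → |·| ≈ 1.0012, ∠ ≈ 2.86°
|T| = 0.00625 · 1.4142 / (1.0078 · 1.0012) ≈ 0.0087598
Gain = 20 log₁₀(0.0087598) ≈ -41.15 dB
∠T = (45.00°) − (7.13° + 2.86°) = 35.01°

At ω = 20 rad/s:
zero (1 + j20·1) = 1 + j20 → |·| ≈ 20.025, ∠ ≈ 87.14°
pole (1 + j20·0.125) = 1 + j2.5 → |·| ≈ 2.6926, ∠ ≈ 68.20°
pole (1 + j20·0.05) = 1 + j1 → |·| ≈ 1.4142, ∠ ≈ 45.00°
|T| = 0.00625 · 20.025 / (2.6926 · 1.4142) ≈ 0.032868
Gain = 20 log₁₀(0.032868) ≈ -29.66 dB
∠T = (87.14°) − (68.20° + 45.00°) = -26.06°

ω = 1: -41.2 dB, 35.0°; ω = 20: -29.7 dB, -26.1°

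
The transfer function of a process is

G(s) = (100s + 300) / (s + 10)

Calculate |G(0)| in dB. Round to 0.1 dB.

29.5 dB

G(0) = 300 / 10 = 30
20 log₁₀(30) ≈ 29.54 dB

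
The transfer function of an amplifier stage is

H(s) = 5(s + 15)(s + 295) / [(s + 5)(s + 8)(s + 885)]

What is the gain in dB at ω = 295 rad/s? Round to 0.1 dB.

-42.4 dB

At s = jω = j295:
zero (s+15): 15 + j295 → |·| = √(15²+295²) = √87250 ≈ 295.38, ∠ = arctan(295/15) ≈ 87.09°
zero (s+295): 295 + j295 → |·| = √(295²+295²) = √174050 ≈ 417.19, ∠ = arctan(295/295) ≈ 45.00°
pole (s+5): 5 + j295 → |·| = √(5²+295²) = √87050 ≈ 295.04, ∠ = arctan(295/5) ≈ 89.03°
pole (s+8): 8 + j295 → |·| = √(8²+295²) = √87089 ≈ 295.11, ∠ = arctan(295/8) ≈ 88.45°
pole (s+885): 885 + j295 → |·| = √(885²+295²) = √870250 ≈ 932.87, ∠ = arctan(295/885) ≈ 18.43°
|H| = 5 · 1.2323e+05 / 8.1224e+07 ≈ 0.0075858
Gain = 20 log₁₀(0.0075858) ≈ -42.40 dB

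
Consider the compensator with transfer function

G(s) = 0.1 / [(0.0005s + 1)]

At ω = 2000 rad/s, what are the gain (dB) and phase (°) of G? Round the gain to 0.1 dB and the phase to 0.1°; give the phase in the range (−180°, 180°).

-23.0 dB, -45.0°

At ω = 2000 rad/s:
pole (1 + j2000·0.0005) = 1 + j1 → |·| ≈ 1.4142, ∠ ≈ 45.00°
|G| = 0.1 · 1 / (1.4142) ≈ 0.070711
Gain = 20 log₁₀(0.070711) ≈ -23.01 dB
∠G = (0°) − (45.00°) = -45.00°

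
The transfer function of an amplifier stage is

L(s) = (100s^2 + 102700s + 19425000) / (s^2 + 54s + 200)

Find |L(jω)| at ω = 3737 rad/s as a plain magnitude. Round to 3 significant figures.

Substitute s = j3737:
Numerator: 100(j3737)^2 + 102700(j3737) + 19425000 = -1377091900 + j383789900
Denominator: (j3737)^2 + 54(j3737) + 200 = -13964969 + j201798
|N| = √(1377091900² + 383789900²) ≈ 1.4296e+09, ∠N ≈ 164.43°
|D| = √(13964969² + 201798²) ≈ 1.3966e+07, ∠D ≈ 179.17°
|L| = 1.4296e+09 / 1.3966e+07 ≈ 102.36

102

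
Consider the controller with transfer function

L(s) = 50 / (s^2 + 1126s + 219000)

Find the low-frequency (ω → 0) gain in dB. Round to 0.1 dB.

-72.8 dB

L(0) = 50 / 219000 ≈ 0.00022831
20 log₁₀(0.00022831) ≈ -72.83 dB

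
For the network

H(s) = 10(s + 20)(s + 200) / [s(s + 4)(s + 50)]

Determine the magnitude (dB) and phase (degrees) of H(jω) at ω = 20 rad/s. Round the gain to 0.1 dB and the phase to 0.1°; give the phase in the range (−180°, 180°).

At s = jω = j20:
zero (s+20): 20 + j20 → |·| = √(20²+20²) = √800 ≈ 28.284, ∠ = arctan(20/20) ≈ 45.00°
zero (s+200): 200 + j20 → |·| = √(200²+20²) = √40400 ≈ 201, ∠ = arctan(20/200) ≈ 5.71°
pole (s+4): 4 + j20 → |·| = √(4²+20²) = √416 ≈ 20.396, ∠ = arctan(20/4) ≈ 78.69°
pole (s+50): 50 + j20 → |·| = √(50²+20²) = √2900 ≈ 53.852, ∠ = arctan(20/50) ≈ 21.80°
pole at origin: |s| = 20, ∠ = 90.00° (in denominator)
|H| = 10 · 5685.1 / 21967 ≈ 2.588
Gain = 20 log₁₀(2.588) ≈ 8.26 dB
∠H = 50.71° − 190.49° = -139.78°

8.3 dB, -139.8°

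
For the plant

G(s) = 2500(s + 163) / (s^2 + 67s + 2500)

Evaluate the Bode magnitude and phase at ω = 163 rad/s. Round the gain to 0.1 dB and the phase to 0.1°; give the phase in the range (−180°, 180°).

At s = jω = j163:
zero (s+163): 163 + j163 → |·| = √(163²+163²) = √53138 ≈ 230.52, ∠ = arctan(163/163) ≈ 45.00°
quadratic: (j163)² + 67·j163 + 2500 = -24069 + j10921 → |·| ≈ 26431, ∠ ≈ 155.59°
|G| = 2500 · 230.52 / 26431 ≈ 21.804
Gain = 20 log₁₀(21.804) ≈ 26.77 dB
∠G = 45.00° − 155.59° = -110.59°

26.8 dB, -110.6°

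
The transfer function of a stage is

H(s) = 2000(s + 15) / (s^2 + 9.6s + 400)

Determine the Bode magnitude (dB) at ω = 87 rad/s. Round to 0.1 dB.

At s = jω = j87:
zero (s+15): 15 + j87 → |·| = √(15²+87²) = √7794 ≈ 88.284, ∠ = arctan(87/15) ≈ 80.22°
quadratic: (j87)² + 9.6·j87 + 400 = -7169 + j835.2 → |·| ≈ 7217.5, ∠ ≈ 173.35°
|H| = 2000 · 88.284 / 7217.5 ≈ 24.464
Gain = 20 log₁₀(24.464) ≈ 27.77 dB

27.8 dB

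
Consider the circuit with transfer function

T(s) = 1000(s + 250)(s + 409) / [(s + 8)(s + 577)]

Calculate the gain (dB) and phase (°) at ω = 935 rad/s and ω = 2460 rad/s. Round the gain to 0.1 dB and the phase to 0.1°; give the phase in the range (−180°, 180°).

At s = jω = j935:
zero (s+250): 250 + j935 → |·| = √(250²+935²) = √936725 ≈ 967.85, ∠ = arctan(935/250) ≈ 75.03°
zero (s+409): 409 + j935 → |·| = √(409²+935²) = √1041506 ≈ 1020.5, ∠ = arctan(935/409) ≈ 66.37°
pole (s+8): 8 + j935 → |·| = √(8²+935²) = √874289 ≈ 935.03, ∠ = arctan(935/8) ≈ 89.51°
pole (s+577): 577 + j935 → |·| = √(577²+935²) = √1207154 ≈ 1098.7, ∠ = arctan(935/577) ≈ 58.32°
|T| = 1000 · 9.8769e+05 / 1.0273e+06 ≈ 961.44
Gain = 20 log₁₀(961.44) ≈ 59.66 dB
∠T = 141.40° − 147.83° = -6.43°

At s = jω = j2460:
zero (s+250): 250 + j2460 → |·| = √(250²+2460²) = √6114100 ≈ 2472.7, ∠ = arctan(2460/250) ≈ 84.20°
zero (s+409): 409 + j2460 → |·| = √(409²+2460²) = √6218881 ≈ 2493.8, ∠ = arctan(2460/409) ≈ 80.56°
pole (s+8): 8 + j2460 → |·| = √(8²+2460²) = √6051664 ≈ 2460, ∠ = arctan(2460/8) ≈ 89.81°
pole (s+577): 577 + j2460 → |·| = √(577²+2460²) = √6384529 ≈ 2526.8, ∠ = arctan(2460/577) ≈ 76.80°
|T| = 1000 · 6.1664e+06 / 6.2159e+06 ≈ 992.04
Gain = 20 log₁₀(992.04) ≈ 59.93 dB
∠T = 164.76° − 166.61° = -1.85°

ω = 935: 59.7 dB, -6.4°; ω = 2460: 59.9 dB, -1.9°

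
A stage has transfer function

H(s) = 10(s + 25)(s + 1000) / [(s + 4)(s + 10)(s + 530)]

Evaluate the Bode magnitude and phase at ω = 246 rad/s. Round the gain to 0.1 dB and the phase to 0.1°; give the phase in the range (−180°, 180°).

-22.9 dB, -103.6°

At s = jω = j246:
zero (s+25): 25 + j246 → |·| = √(25²+246²) = √61141 ≈ 247.27, ∠ = arctan(246/25) ≈ 84.20°
zero (s+1000): 1000 + j246 → |·| = √(1000²+246²) = √1060516 ≈ 1029.8, ∠ = arctan(246/1000) ≈ 13.82°
pole (s+4): 4 + j246 → |·| = √(4²+246²) = √60532 ≈ 246.03, ∠ = arctan(246/4) ≈ 89.07°
pole (s+10): 10 + j246 → |·| = √(10²+246²) = √60616 ≈ 246.2, ∠ = arctan(246/10) ≈ 87.67°
pole (s+530): 530 + j246 → |·| = √(530²+246²) = √341416 ≈ 584.31, ∠ = arctan(246/530) ≈ 24.90°
|H| = 10 · 2.5464e+05 / 3.5393e+07 ≈ 0.071946
Gain = 20 log₁₀(0.071946) ≈ -22.86 dB
∠H = 98.02° − 201.64° = -103.62°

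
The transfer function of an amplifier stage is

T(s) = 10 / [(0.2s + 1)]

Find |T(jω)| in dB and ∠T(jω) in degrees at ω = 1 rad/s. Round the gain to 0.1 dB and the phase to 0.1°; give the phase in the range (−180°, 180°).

19.8 dB, -11.3°

At ω = 1 rad/s:
pole (1 + j1·0.2) = 1 + j0.2 → |·| ≈ 1.0198, ∠ ≈ 11.31°
|T| = 10 · 1 / (1.0198) ≈ 9.8058
Gain = 20 log₁₀(9.8058) ≈ 19.83 dB
∠T = (0°) − (11.31°) = -11.31°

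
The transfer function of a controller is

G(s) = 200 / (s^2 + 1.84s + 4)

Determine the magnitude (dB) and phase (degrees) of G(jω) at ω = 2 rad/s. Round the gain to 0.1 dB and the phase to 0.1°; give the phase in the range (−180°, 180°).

34.7 dB, -90.0°

At s = jω = j2:
quadratic: (j2)² + 1.84·j2 + 4 = 0 + j3.68 → |·| ≈ 3.68, ∠ ≈ 90.00°
|G| = 200 / 3.68 ≈ 54.348
Gain = 20 log₁₀(54.348) ≈ 34.70 dB
∠G = 0.00° − 90.00° = -90.00°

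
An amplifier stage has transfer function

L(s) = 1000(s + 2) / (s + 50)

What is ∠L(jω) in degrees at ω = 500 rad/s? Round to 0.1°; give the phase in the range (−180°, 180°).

5.5°

At s = jω = j500:
zero (s+2): 2 + j500 → |·| = √(2²+500²) = √250004 ≈ 500, ∠ = arctan(500/2) ≈ 89.77°
pole (s+50): 50 + j500 → |·| = √(50²+500²) = √252500 ≈ 502.49, ∠ = arctan(500/50) ≈ 84.29°
∠L = 89.77° − 84.29° = 5.48°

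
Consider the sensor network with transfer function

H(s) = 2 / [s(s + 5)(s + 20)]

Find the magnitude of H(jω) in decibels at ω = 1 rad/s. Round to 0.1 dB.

At s = jω = j1:
pole (s+5): 5 + j1 → |·| = √(5²+1²) = √26 ≈ 5.099, ∠ = arctan(1/5) ≈ 11.31°
pole (s+20): 20 + j1 → |·| = √(20²+1²) = √401 ≈ 20.025, ∠ = arctan(1/20) ≈ 2.86°
pole at origin: |s| = 1, ∠ = 90.00° (in denominator)
|H| = 2 / 102.11 ≈ 0.019587
Gain = 20 log₁₀(0.019587) ≈ -34.16 dB

-34.2 dB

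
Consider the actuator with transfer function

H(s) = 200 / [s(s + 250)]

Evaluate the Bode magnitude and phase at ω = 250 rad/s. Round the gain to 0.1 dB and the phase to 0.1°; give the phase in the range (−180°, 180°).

At s = jω = j250:
pole (s+250): 250 + j250 → |·| = √(250²+250²) = √125000 ≈ 353.55, ∠ = arctan(250/250) ≈ 45.00°
pole at origin: |s| = 250, ∠ = 90.00° (in denominator)
|H| = 200 / 88388 ≈ 0.0022628
Gain = 20 log₁₀(0.0022628) ≈ -52.91 dB
∠H = 0.00° − 135.00° = -135.00°

-52.9 dB, -135.0°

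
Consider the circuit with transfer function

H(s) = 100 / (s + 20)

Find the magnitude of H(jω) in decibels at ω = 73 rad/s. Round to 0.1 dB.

Substitute s = j73:
Numerator: 100 = 100 + j0
Denominator: (j73) + 20 = 20 + j73
|N| = √(100² + 0²) ≈ 100, ∠N ≈ 0.00°
|D| = √(20² + 73²) ≈ 75.69, ∠D ≈ 74.68°
|H| = 100 / 75.69 ≈ 1.3212
Gain = 20 log₁₀(1.3212) ≈ 2.42 dB

2.4 dB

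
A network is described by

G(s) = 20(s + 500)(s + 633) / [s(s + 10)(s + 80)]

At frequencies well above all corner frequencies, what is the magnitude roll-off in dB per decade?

Each pole contributes −20 dB/decade at high frequency; each zero contributes +20 dB/decade.
Net: 2 zero(s) − 3 pole(s) → -20 dB/decade.

-20 dB/decade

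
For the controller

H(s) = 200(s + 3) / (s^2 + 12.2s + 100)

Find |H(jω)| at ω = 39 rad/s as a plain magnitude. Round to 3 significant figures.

5.22

At s = jω = j39:
zero (s+3): 3 + j39 → |·| = √(3²+39²) = √1530 ≈ 39.115, ∠ = arctan(39/3) ≈ 85.60°
quadratic: (j39)² + 12.2·j39 + 100 = -1421 + j475.8 → |·| ≈ 1498.5, ∠ ≈ 161.49°
|H| = 200 · 39.115 / 1498.5 ≈ 5.2206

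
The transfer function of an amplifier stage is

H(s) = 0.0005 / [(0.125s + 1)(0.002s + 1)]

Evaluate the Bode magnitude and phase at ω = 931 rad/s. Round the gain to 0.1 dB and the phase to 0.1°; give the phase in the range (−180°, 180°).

At ω = 931 rad/s:
pole (1 + j931·0.125) = 1 + j116.375 → |·| ≈ 116.38, ∠ ≈ 89.51°
pole (1 + j931·0.002) = 1 + j1.862 → |·| ≈ 2.1135, ∠ ≈ 61.76°
|H| = 0.0005 · 1 / (116.38 · 2.1135) ≈ 2.0328e-06
Gain = 20 log₁₀(2.0328e-06) ≈ -113.84 dB
∠H = (0°) − (89.51° + 61.76°) = -151.27°

-113.8 dB, -151.3°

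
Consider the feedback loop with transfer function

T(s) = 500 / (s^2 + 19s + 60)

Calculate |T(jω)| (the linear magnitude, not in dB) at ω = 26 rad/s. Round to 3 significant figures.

Substitute s = j26:
Numerator: 500 = 500 + j0
Denominator: (j26)^2 + 19(j26) + 60 = -616 + j494
|N| = √(500² + 0²) ≈ 500, ∠N ≈ 0.00°
|D| = √(616² + 494²) ≈ 789.62, ∠D ≈ 141.27°
|T| = 500 / 789.62 ≈ 0.63322

0.633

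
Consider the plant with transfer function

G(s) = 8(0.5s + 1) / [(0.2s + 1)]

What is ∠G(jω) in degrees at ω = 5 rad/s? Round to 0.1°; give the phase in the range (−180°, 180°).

23.2°

At ω = 5 rad/s:
zero (1 + j5·0.5) = 1 + j2.5 → |·| ≈ 2.6926, ∠ ≈ 68.20°
pole (1 + j5·0.2) = 1 + j1 → |·| ≈ 1.4142, ∠ ≈ 45.00°
∠G = (68.20°) − (45.00°) = 23.20°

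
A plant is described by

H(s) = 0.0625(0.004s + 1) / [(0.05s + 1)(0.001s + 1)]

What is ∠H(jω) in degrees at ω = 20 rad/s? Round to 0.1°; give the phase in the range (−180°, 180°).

At ω = 20 rad/s:
zero (1 + j20·0.004) = 1 + j0.08 → |·| ≈ 1.0032, ∠ ≈ 4.57°
pole (1 + j20·0.05) = 1 + j1 → |·| ≈ 1.4142, ∠ ≈ 45.00°
pole (1 + j20·0.001) = 1 + j0.02 → |·| ≈ 1.0002, ∠ ≈ 1.15°
∠H = (4.57°) − (45.00° + 1.15°) = -41.58°

-41.6°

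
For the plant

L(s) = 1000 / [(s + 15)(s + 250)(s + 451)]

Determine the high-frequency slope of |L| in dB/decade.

-60 dB/decade

Each pole contributes −20 dB/decade at high frequency; each zero contributes +20 dB/decade.
Net: 0 zero(s) − 3 pole(s) → -60 dB/decade.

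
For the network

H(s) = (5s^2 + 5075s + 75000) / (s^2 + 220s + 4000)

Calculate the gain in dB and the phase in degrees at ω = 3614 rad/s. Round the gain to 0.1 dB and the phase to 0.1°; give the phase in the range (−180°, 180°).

Substitute s = j3614:
Numerator: 5(j3614)^2 + 5075(j3614) + 75000 = -65229980 + j18341050
Denominator: (j3614)^2 + 220(j3614) + 4000 = -13056996 + j795080
|N| = √(65229980² + 18341050²) ≈ 6.7759e+07, ∠N ≈ 164.30°
|D| = √(13056996² + 795080²) ≈ 1.3081e+07, ∠D ≈ 176.52°
|H| = 6.7759e+07 / 1.3081e+07 ≈ 5.18
Gain = 20 log₁₀(5.18) ≈ 14.29 dB
∠H = 164.30° − 176.52° = -12.22°

14.3 dB, -12.2°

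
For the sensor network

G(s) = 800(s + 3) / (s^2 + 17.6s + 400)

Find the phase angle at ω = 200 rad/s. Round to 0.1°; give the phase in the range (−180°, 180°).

At s = jω = j200:
zero (s+3): 3 + j200 → |·| = √(3²+200²) = √40009 ≈ 200.02, ∠ = arctan(200/3) ≈ 89.14°
quadratic: (j200)² + 17.6·j200 + 400 = -39600 + j3520 → |·| ≈ 39756, ∠ ≈ 174.92°
∠G = 89.14° − 174.92° = -85.78°

-85.8°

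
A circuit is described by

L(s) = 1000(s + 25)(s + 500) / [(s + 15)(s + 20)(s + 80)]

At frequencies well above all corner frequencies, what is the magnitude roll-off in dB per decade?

Each pole contributes −20 dB/decade at high frequency; each zero contributes +20 dB/decade.
Net: 2 zero(s) − 3 pole(s) → -20 dB/decade.

-20 dB/decade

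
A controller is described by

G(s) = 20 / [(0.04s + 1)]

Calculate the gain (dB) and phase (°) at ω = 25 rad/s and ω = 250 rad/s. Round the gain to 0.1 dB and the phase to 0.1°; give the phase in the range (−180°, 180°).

At ω = 25 rad/s:
pole (1 + j25·0.04) = 1 + j1 → |·| ≈ 1.4142, ∠ ≈ 45.00°
|G| = 20 · 1 / (1.4142) ≈ 14.142
Gain = 20 log₁₀(14.142) ≈ 23.01 dB
∠G = (0°) − (45.00°) = -45.00°

At ω = 250 rad/s:
pole (1 + j250·0.04) = 1 + j10 → |·| ≈ 10.05, ∠ ≈ 84.29°
|G| = 20 · 1 / (10.05) ≈ 1.99
Gain = 20 log₁₀(1.99) ≈ 5.98 dB
∠G = (0°) − (84.29°) = -84.29°

ω = 25: 23.0 dB, -45.0°; ω = 250: 6.0 dB, -84.3°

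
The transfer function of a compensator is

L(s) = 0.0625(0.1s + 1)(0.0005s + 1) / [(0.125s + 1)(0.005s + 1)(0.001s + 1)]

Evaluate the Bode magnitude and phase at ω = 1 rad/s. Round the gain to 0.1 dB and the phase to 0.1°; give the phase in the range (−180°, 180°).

-24.1 dB, -1.7°

At ω = 1 rad/s:
zero (1 + j1·0.1) = 1 + j0.1 → |·| ≈ 1.005, ∠ ≈ 5.71°
zero (1 + j1·0.0005) = 1 + j0.0005 → |·| ≈ 1, ∠ ≈ 0.03°
pole (1 + j1·0.125) = 1 + j0.125 → |·| ≈ 1.0078, ∠ ≈ 7.13°
pole (1 + j1·0.005) = 1 + j0.005 → |·| ≈ 1, ∠ ≈ 0.29°
pole (1 + j1·0.001) = 1 + j0.001 → |·| ≈ 1, ∠ ≈ 0.06°
|L| = 0.0625 · 1.005 · 1 / (1.0078 · 1 · 1) ≈ 0.062326
Gain = 20 log₁₀(0.062326) ≈ -24.11 dB
∠L = (5.71° + 0.03°) − (7.13° + 0.29° + 0.06°) = -1.74°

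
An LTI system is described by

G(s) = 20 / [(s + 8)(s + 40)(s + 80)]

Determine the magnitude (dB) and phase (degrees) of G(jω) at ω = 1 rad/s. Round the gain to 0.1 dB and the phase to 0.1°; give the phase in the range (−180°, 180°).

At s = jω = j1:
pole (s+8): 8 + j1 → |·| = √(8²+1²) = √65 ≈ 8.0623, ∠ = arctan(1/8) ≈ 7.13°
pole (s+40): 40 + j1 → |·| = √(40²+1²) = √1601 ≈ 40.012, ∠ = arctan(1/40) ≈ 1.43°
pole (s+80): 80 + j1 → |·| = √(80²+1²) = √6401 ≈ 80.006, ∠ = arctan(1/80) ≈ 0.72°
|G| = 20 / 25809 ≈ 0.00077492
Gain = 20 log₁₀(0.00077492) ≈ -62.21 dB
∠G = 0.00° − 9.28° = -9.28°

-62.2 dB, -9.3°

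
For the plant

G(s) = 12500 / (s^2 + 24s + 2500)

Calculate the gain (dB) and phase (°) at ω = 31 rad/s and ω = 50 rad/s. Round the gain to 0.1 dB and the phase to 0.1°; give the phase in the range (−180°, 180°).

ω = 31: 17.3 dB, -25.8°; ω = 50: 20.4 dB, -90.0°

At s = jω = j31:
quadratic: (j31)² + 24·j31 + 2500 = 1539 + j744 → |·| ≈ 1709.4, ∠ ≈ 25.80°
|G| = 12500 / 1709.4 ≈ 7.3125
Gain = 20 log₁₀(7.3125) ≈ 17.28 dB
∠G = 0.00° − 25.80° = -25.80°

At s = jω = j50:
quadratic: (j50)² + 24·j50 + 2500 = 0 + j1200 → |·| ≈ 1200, ∠ ≈ 90.00°
|G| = 12500 / 1200 ≈ 10.417
Gain = 20 log₁₀(10.417) ≈ 20.35 dB
∠G = 0.00° − 90.00° = -90.00°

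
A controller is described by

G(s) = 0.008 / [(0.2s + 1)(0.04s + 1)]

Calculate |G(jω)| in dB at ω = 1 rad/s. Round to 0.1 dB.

-42.1 dB

At ω = 1 rad/s:
pole (1 + j1·0.2) = 1 + j0.2 → |·| ≈ 1.0198, ∠ ≈ 11.31°
pole (1 + j1·0.04) = 1 + j0.04 → |·| ≈ 1.0008, ∠ ≈ 2.29°
|G| = 0.008 · 1 / (1.0198 · 1.0008) ≈ 0.0078384
Gain = 20 log₁₀(0.0078384) ≈ -42.12 dB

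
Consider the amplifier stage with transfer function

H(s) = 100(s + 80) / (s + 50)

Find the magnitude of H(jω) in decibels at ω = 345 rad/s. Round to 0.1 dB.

At s = jω = j345:
zero (s+80): 80 + j345 → |·| = √(80²+345²) = √125425 ≈ 354.15, ∠ = arctan(345/80) ≈ 76.94°
pole (s+50): 50 + j345 → |·| = √(50²+345²) = √121525 ≈ 348.6, ∠ = arctan(345/50) ≈ 81.75°
|H| = 100 · 354.15 / 348.6 ≈ 101.59
Gain = 20 log₁₀(101.59) ≈ 40.14 dB

40.1 dB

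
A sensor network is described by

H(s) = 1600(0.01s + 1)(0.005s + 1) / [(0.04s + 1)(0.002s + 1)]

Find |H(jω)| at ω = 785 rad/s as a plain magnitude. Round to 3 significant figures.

At ω = 785 rad/s:
zero (1 + j785·0.01) = 1 + j7.85 → |·| ≈ 7.9134, ∠ ≈ 82.74°
zero (1 + j785·0.005) = 1 + j3.925 → |·| ≈ 4.0504, ∠ ≈ 75.71°
pole (1 + j785·0.04) = 1 + j31.4 → |·| ≈ 31.416, ∠ ≈ 88.18°
pole (1 + j785·0.002) = 1 + j1.57 → |·| ≈ 1.8614, ∠ ≈ 57.51°
|H| = 1600 · 7.9134 · 4.0504 / (31.416 · 1.8614) ≈ 876.98

877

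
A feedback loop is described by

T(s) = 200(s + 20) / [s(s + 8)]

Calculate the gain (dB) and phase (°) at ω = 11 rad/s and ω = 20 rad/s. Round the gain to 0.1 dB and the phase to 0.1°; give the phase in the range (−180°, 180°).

ω = 11: 29.7 dB, -115.2°; ω = 20: 22.4 dB, -113.2°

At s = jω = j11:
zero (s+20): 20 + j11 → |·| = √(20²+11²) = √521 ≈ 22.825, ∠ = arctan(11/20) ≈ 28.81°
pole (s+8): 8 + j11 → |·| = √(8²+11²) = √185 ≈ 13.601, ∠ = arctan(11/8) ≈ 53.97°
pole at origin: |s| = 11, ∠ = 90.00° (in denominator)
|T| = 200 · 22.825 / 149.61 ≈ 30.513
Gain = 20 log₁₀(30.513) ≈ 29.69 dB
∠T = 28.81° − 143.97° = -115.16°

At s = jω = j20:
zero (s+20): 20 + j20 → |·| = √(20²+20²) = √800 ≈ 28.284, ∠ = arctan(20/20) ≈ 45.00°
pole (s+8): 8 + j20 → |·| = √(8²+20²) = √464 ≈ 21.541, ∠ = arctan(20/8) ≈ 68.20°
pole at origin: |s| = 20, ∠ = 90.00° (in denominator)
|T| = 200 · 28.284 / 430.82 ≈ 13.13
Gain = 20 log₁₀(13.13) ≈ 22.37 dB
∠T = 45.00° − 158.20° = -113.20°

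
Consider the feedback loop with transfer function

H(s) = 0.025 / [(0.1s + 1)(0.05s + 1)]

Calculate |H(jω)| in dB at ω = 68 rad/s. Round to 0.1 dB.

At ω = 68 rad/s:
pole (1 + j68·0.1) = 1 + j6.8 → |·| ≈ 6.8731, ∠ ≈ 81.63°
pole (1 + j68·0.05) = 1 + j3.4 → |·| ≈ 3.544, ∠ ≈ 73.61°
|H| = 0.025 · 1 / (6.8731 · 3.544) ≈ 0.0010263
Gain = 20 log₁₀(0.0010263) ≈ -59.77 dB

-59.8 dB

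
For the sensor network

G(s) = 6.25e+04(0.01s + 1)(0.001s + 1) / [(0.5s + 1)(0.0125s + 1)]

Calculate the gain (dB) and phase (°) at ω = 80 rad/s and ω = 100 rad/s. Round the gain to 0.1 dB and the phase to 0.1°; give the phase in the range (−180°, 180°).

At ω = 80 rad/s:
zero (1 + j80·0.01) = 1 + j0.8 → |·| ≈ 1.2806, ∠ ≈ 38.66°
zero (1 + j80·0.001) = 1 + j0.08 → |·| ≈ 1.0032, ∠ ≈ 4.57°
pole (1 + j80·0.5) = 1 + j40 → |·| ≈ 40.012, ∠ ≈ 88.57°
pole (1 + j80·0.0125) = 1 + j1 → |·| ≈ 1.4142, ∠ ≈ 45.00°
|G| = 6.25e+04 · 1.2806 · 1.0032 / (40.012 · 1.4142) ≈ 1419
Gain = 20 log₁₀(1419) ≈ 63.04 dB
∠G = (38.66° + 4.57°) − (88.57° + 45.00°) = -90.34°

At ω = 100 rad/s:
zero (1 + j100·0.01) = 1 + j1 → |·| ≈ 1.4142, ∠ ≈ 45.00°
zero (1 + j100·0.001) = 1 + j0.1 → |·| ≈ 1.005, ∠ ≈ 5.71°
pole (1 + j100·0.5) = 1 + j50 → |·| ≈ 50.01, ∠ ≈ 88.85°
pole (1 + j100·0.0125) = 1 + j1.25 → |·| ≈ 1.6008, ∠ ≈ 51.34°
|G| = 6.25e+04 · 1.4142 · 1.005 / (50.01 · 1.6008) ≈ 1109.6
Gain = 20 log₁₀(1109.6) ≈ 60.90 dB
∠G = (45.00° + 5.71°) − (88.85° + 51.34°) = -89.48°

ω = 80: 63.0 dB, -90.3°; ω = 100: 60.9 dB, -89.5°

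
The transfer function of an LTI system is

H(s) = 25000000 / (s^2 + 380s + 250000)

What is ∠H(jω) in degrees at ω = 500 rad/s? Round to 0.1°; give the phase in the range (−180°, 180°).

-90.0°

At s = jω = j500:
quadratic: (j500)² + 380·j500 + 250000 = 0 + j190000 → |·| ≈ 1.9e+05, ∠ ≈ 90.00°
∠H = 0.00° − 90.00° = -90.00°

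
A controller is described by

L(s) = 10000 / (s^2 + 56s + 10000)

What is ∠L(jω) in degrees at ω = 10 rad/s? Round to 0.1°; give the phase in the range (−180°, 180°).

-3.2°

At s = jω = j10:
quadratic: (j10)² + 56·j10 + 10000 = 9900 + j560 → |·| ≈ 9915.8, ∠ ≈ 3.24°
∠L = 0.00° − 3.24° = -3.24°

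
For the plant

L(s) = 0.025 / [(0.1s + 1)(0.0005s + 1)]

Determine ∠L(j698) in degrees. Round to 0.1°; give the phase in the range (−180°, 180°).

At ω = 698 rad/s:
pole (1 + j698·0.1) = 1 + j69.8 → |·| ≈ 69.807, ∠ ≈ 89.18°
pole (1 + j698·0.0005) = 1 + j0.349 → |·| ≈ 1.0592, ∠ ≈ 19.24°
∠L = (0°) − (89.18° + 19.24°) = -108.42°

-108.4°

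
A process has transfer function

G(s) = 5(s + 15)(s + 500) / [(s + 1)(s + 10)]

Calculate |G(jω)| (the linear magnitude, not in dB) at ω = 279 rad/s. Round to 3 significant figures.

10.3

At s = jω = j279:
zero (s+15): 15 + j279 → |·| = √(15²+279²) = √78066 ≈ 279.4, ∠ = arctan(279/15) ≈ 86.92°
zero (s+500): 500 + j279 → |·| = √(500²+279²) = √327841 ≈ 572.57, ∠ = arctan(279/500) ≈ 29.16°
pole (s+1): 1 + j279 → |·| = √(1²+279²) = √77842 ≈ 279, ∠ = arctan(279/1) ≈ 89.79°
pole (s+10): 10 + j279 → |·| = √(10²+279²) = √77941 ≈ 279.18, ∠ = arctan(279/10) ≈ 87.95°
|G| = 5 · 1.5998e+05 / 77891 ≈ 10.269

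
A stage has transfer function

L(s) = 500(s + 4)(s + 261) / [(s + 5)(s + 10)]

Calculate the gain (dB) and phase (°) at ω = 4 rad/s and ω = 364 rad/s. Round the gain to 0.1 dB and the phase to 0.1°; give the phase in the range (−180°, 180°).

At s = jω = j4:
zero (s+4): 4 + j4 → |·| = √(4²+4²) = √32 ≈ 5.6569, ∠ = arctan(4/4) ≈ 45.00°
zero (s+261): 261 + j4 → |·| = √(261²+4²) = √68137 ≈ 261.03, ∠ = arctan(4/261) ≈ 0.88°
pole (s+5): 5 + j4 → |·| = √(5²+4²) = √41 ≈ 6.4031, ∠ = arctan(4/5) ≈ 38.66°
pole (s+10): 10 + j4 → |·| = √(10²+4²) = √116 ≈ 10.77, ∠ = arctan(4/10) ≈ 21.80°
|L| = 500 · 1476.6 / 68.961 ≈ 10706
Gain = 20 log₁₀(10706) ≈ 80.59 dB
∠L = 45.88° − 60.46° = -14.58°

At s = jω = j364:
zero (s+4): 4 + j364 → |·| = √(4²+364²) = √132512 ≈ 364.02, ∠ = arctan(364/4) ≈ 89.37°
zero (s+261): 261 + j364 → |·| = √(261²+364²) = √200617 ≈ 447.9, ∠ = arctan(364/261) ≈ 54.36°
pole (s+5): 5 + j364 → |·| = √(5²+364²) = √132521 ≈ 364.03, ∠ = arctan(364/5) ≈ 89.21°
pole (s+10): 10 + j364 → |·| = √(10²+364²) = √132596 ≈ 364.14, ∠ = arctan(364/10) ≈ 88.43°
|L| = 500 · 1.6304e+05 / 1.3256e+05 ≈ 614.97
Gain = 20 log₁₀(614.97) ≈ 55.78 dB
∠L = 143.73° − 177.64° = -33.91°

ω = 4: 80.6 dB, -14.6°; ω = 364: 55.8 dB, -33.9°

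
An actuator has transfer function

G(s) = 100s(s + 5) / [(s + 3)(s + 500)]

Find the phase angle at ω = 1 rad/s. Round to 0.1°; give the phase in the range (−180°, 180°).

At s = jω = j1:
zero (s+5): 5 + j1 → |·| = √(5²+1²) = √26 ≈ 5.099, ∠ = arctan(1/5) ≈ 11.31°
zero at origin: s = j1 → |·| = 1, ∠ = 90.00°
pole (s+3): 3 + j1 → |·| = √(3²+1²) = √10 ≈ 3.1623, ∠ = arctan(1/3) ≈ 18.43°
pole (s+500): 500 + j1 → |·| = √(500²+1²) = √250001 ≈ 500, ∠ = arctan(1/500) ≈ 0.11°
∠G = 101.31° − 18.54° = 82.77°

82.8°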